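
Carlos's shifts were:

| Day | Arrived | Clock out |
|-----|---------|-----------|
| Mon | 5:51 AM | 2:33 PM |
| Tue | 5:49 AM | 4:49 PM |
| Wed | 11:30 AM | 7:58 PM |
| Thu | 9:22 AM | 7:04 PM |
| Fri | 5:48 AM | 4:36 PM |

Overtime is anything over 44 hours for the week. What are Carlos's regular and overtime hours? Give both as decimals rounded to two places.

Regular 44.00 hours, overtime 4.67 hours

Mon: 5:51 AM–2:33 PM = 8 h 42 min
Tue: 5:49 AM–4:49 PM = 11 h 0 min
Wed: 11:30 AM–7:58 PM = 8 h 28 min
Thu: 9:22 AM–7:04 PM = 9 h 42 min
Fri: 5:48 AM–4:36 PM = 10 h 48 min
Total worked: 48 h 40 min = 48.67 h.
Threshold 44 h → overtime 4 h 40 min, regular 44 h 0 min.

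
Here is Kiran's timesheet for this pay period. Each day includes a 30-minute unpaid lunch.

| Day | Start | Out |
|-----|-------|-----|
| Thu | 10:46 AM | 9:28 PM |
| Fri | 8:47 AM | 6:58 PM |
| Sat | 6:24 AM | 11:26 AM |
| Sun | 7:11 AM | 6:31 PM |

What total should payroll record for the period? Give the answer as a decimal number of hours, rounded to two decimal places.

Thu: 10:46 AM–9:28 PM = 10 h 42 min; less 30 min break → 10 h 12 min
Fri: 8:47 AM–6:58 PM = 10 h 11 min; less 30 min break → 9 h 41 min
Sat: 6:24 AM–11:26 AM = 5 h 2 min; less 30 min break → 4 h 32 min
Sun: 7:11 AM–6:31 PM = 11 h 20 min; less 30 min break → 10 h 50 min
Total: 10 h 12 min + 9 h 41 min + 4 h 32 min + 10 h 50 min = 35 h 15 min.

35.25 hours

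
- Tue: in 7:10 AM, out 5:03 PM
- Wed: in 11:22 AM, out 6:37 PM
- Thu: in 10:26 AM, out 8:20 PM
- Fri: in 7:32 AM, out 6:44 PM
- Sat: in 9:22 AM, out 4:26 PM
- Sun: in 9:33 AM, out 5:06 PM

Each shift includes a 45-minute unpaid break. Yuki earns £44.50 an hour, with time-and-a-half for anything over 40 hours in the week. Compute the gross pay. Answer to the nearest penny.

Tue: 7:10 AM–5:03 PM = 9 h 53 min; less 45 min break → 9 h 8 min
Wed: 11:22 AM–6:37 PM = 7 h 15 min; less 45 min break → 6 h 30 min
Thu: 10:26 AM–8:20 PM = 9 h 54 min; less 45 min break → 9 h 9 min
Fri: 7:32 AM–6:44 PM = 11 h 12 min; less 45 min break → 10 h 27 min
Sat: 9:22 AM–4:26 PM = 7 h 4 min; less 45 min break → 6 h 19 min
Sun: 9:33 AM–5:06 PM = 7 h 33 min; less 45 min break → 6 h 48 min
Total worked: 48 h 21 min = 2901 min.
Regular 40 h 0 min = 2400 min at £44.50/h; overtime 8 h 21 min = 501 min at £66.75/h.
Pay = (2400 × £44.50 + 501 × £66.75) ÷ 60 = £2337.36.

£2337.36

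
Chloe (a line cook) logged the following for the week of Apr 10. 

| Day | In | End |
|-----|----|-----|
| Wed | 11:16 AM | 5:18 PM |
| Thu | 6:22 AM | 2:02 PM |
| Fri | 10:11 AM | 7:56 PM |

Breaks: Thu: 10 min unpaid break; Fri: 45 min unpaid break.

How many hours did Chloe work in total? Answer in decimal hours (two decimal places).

Wed: 11:16 AM–5:18 PM = 6 h 2 min
Thu: 6:22 AM–2:02 PM = 7 h 40 min; less 10 min break → 7 h 30 min
Fri: 10:11 AM–7:56 PM = 9 h 45 min; less 45 min break → 9 h 0 min
Total: 6 h 2 min + 7 h 30 min + 9 h 0 min = 22 h 32 min.

22.53 hours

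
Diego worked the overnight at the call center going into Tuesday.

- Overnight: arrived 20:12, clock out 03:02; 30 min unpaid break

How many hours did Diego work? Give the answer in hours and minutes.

Overnight: 20:12 → midnight = 3 h 48 min; midnight → 03:02 = 3 h 2 min; span 6 h 50 min; less 30 min break → 6 h 20 min

6 h 20 min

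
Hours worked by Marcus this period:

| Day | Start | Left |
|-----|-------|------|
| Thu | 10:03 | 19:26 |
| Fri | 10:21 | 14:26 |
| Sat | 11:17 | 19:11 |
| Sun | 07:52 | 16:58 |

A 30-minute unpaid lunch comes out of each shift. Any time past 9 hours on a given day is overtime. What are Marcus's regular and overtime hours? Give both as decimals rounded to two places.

Regular 28.47 hours, overtime 0.00 hours

Thu: 10:03–19:26 = 9 h 23 min; less 30 min break → 8 h 53 min
Fri: 10:21–14:26 = 4 h 5 min; less 30 min break → 3 h 35 min
Sat: 11:17–19:11 = 7 h 54 min; less 30 min break → 7 h 24 min
Sun: 07:52–16:58 = 9 h 6 min; less 30 min break → 8 h 36 min
Thu reg 8 h 53 min / OT 0 h 0 min; Fri reg 3 h 35 min / OT 0 h 0 min; Sat reg 7 h 24 min / OT 0 h 0 min; Sun reg 8 h 36 min / OT 0 h 0 min.
Totals: regular 28 h 28 min, overtime 0 h 0 min.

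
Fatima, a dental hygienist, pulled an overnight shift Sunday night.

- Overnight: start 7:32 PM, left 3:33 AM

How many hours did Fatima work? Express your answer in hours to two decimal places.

8.02 hours

Overnight: 7:32 PM → midnight = 4 h 28 min; midnight → 3:33 AM = 3 h 33 min; span 8 h 1 min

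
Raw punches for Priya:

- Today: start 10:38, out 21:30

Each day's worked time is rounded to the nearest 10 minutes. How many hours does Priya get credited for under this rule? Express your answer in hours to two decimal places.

10.83 hours

Today: 10:38–21:30 = 10 h 52 min → rounds to 10 h 50 min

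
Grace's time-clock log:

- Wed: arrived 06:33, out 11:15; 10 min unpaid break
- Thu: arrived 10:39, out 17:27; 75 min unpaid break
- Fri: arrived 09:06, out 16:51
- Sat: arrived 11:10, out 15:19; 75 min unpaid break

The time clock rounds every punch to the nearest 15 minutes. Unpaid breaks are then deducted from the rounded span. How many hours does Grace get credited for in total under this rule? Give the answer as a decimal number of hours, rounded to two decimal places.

20.58 hours

Wed: in 06:33→06:30, out 11:15→11:15; 4 h 45 min − 10 min = 4 h 35 min
Thu: in 10:39→10:45, out 17:27→17:30; 6 h 45 min − 75 min = 5 h 30 min
Fri: in 09:06→09:00, out 16:51→16:45; 7 h 45 min
Sat: in 11:10→11:15, out 15:19→15:15; 4 h 0 min − 75 min = 2 h 45 min
Total credited: 20 h 35 min.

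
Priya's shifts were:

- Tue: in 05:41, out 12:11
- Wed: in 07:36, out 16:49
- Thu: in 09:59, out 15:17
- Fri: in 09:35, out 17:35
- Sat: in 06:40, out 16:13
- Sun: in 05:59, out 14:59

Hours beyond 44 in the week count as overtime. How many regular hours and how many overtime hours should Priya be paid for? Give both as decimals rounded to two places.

Tue: 05:41–12:11 = 6 h 30 min
Wed: 07:36–16:49 = 9 h 13 min
Thu: 09:59–15:17 = 5 h 18 min
Fri: 09:35–17:35 = 8 h 0 min
Sat: 06:40–16:13 = 9 h 33 min
Sun: 05:59–14:59 = 9 h 0 min
Total worked: 47 h 34 min = 47.57 h.
Threshold 44 h → overtime 3 h 34 min, regular 44 h 0 min.

Regular 44.00 hours, overtime 3.57 hours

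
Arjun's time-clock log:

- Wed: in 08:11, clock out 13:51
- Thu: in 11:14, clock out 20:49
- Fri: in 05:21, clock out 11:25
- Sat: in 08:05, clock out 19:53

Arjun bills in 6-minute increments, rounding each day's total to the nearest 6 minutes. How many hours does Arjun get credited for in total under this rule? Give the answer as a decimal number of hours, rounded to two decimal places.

33.20 hours

Wed: 08:11–13:51 = 5 h 40 min → rounds to 5 h 42 min
Thu: 11:14–20:49 = 9 h 35 min → rounds to 9 h 36 min
Fri: 05:21–11:25 = 6 h 4 min → rounds to 6 h 6 min
Sat: 08:05–19:53 = 11 h 48 min → rounds to 11 h 48 min
Total credited: 33 h 12 min.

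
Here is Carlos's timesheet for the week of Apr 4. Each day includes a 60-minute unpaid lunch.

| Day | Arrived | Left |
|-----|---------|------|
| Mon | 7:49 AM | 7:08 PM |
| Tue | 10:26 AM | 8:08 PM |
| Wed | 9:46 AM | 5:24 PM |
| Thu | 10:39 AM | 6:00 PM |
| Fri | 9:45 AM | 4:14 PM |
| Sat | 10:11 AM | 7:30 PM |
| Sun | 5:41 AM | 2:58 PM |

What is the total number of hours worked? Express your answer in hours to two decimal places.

54.08 hours

Mon: 7:49 AM–7:08 PM = 11 h 19 min; less 60 min break → 10 h 19 min
Tue: 10:26 AM–8:08 PM = 9 h 42 min; less 60 min break → 8 h 42 min
Wed: 9:46 AM–5:24 PM = 7 h 38 min; less 60 min break → 6 h 38 min
Thu: 10:39 AM–6:00 PM = 7 h 21 min; less 60 min break → 6 h 21 min
Fri: 9:45 AM–4:14 PM = 6 h 29 min; less 60 min break → 5 h 29 min
Sat: 10:11 AM–7:30 PM = 9 h 19 min; less 60 min break → 8 h 19 min
Sun: 5:41 AM–2:58 PM = 9 h 17 min; less 60 min break → 8 h 17 min
Total: 10 h 19 min + 8 h 42 min + 6 h 38 min + 6 h 21 min + 5 h 29 min + 8 h 19 min + 8 h 17 min = 54 h 5 min.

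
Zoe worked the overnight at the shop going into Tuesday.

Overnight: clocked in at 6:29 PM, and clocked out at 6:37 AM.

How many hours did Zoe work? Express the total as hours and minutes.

12 h 8 min

Overnight: 6:29 PM → midnight = 5 h 31 min; midnight → 6:37 AM = 6 h 37 min; span 12 h 8 min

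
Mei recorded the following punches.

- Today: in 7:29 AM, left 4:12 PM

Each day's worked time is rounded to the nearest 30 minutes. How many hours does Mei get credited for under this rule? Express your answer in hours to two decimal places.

Today: 7:29 AM–4:12 PM = 8 h 43 min → rounds to 8 h 30 min

8.50 hours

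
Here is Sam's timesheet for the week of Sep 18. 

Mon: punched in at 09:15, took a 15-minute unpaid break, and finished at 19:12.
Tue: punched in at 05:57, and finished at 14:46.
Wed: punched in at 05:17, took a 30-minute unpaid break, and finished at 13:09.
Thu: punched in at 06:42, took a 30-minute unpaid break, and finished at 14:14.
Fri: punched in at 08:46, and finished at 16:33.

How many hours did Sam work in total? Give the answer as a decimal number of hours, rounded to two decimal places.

Mon: 09:15–19:12 = 9 h 57 min; less 15 min break → 9 h 42 min
Tue: 05:57–14:46 = 8 h 49 min
Wed: 05:17–13:09 = 7 h 52 min; less 30 min break → 7 h 22 min
Thu: 06:42–14:14 = 7 h 32 min; less 30 min break → 7 h 2 min
Fri: 08:46–16:33 = 7 h 47 min
Total: 9 h 42 min + 8 h 49 min + 7 h 22 min + 7 h 2 min + 7 h 47 min = 40 h 42 min.

40.70 hours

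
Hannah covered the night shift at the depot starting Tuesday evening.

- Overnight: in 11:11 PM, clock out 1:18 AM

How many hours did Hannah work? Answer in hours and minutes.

Overnight: 11:11 PM → midnight = 0 h 49 min; midnight → 1:18 AM = 1 h 18 min; span 2 h 7 min

2 h 7 min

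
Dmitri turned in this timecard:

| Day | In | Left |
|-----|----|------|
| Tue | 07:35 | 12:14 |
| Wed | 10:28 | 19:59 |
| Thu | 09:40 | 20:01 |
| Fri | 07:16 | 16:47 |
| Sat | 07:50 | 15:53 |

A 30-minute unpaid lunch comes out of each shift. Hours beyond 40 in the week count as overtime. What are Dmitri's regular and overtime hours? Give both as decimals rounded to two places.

Regular 39.58 hours, overtime 0.00 hours

Tue: 07:35–12:14 = 4 h 39 min; less 30 min break → 4 h 9 min
Wed: 10:28–19:59 = 9 h 31 min; less 30 min break → 9 h 1 min
Thu: 09:40–20:01 = 10 h 21 min; less 30 min break → 9 h 51 min
Fri: 07:16–16:47 = 9 h 31 min; less 30 min break → 9 h 1 min
Sat: 07:50–15:53 = 8 h 3 min; less 30 min break → 7 h 33 min
Total worked: 39 h 35 min = 39.58 h.
Threshold 40 h → overtime 0 h 0 min, regular 39 h 35 min.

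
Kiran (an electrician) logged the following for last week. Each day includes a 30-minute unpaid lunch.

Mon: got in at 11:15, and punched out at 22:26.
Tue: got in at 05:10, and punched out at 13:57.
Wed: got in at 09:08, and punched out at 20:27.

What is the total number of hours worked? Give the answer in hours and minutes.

Mon: 11:15–22:26 = 11 h 11 min; less 30 min break → 10 h 41 min
Tue: 05:10–13:57 = 8 h 47 min; less 30 min break → 8 h 17 min
Wed: 09:08–20:27 = 11 h 19 min; less 30 min break → 10 h 49 min
Total: 10 h 41 min + 8 h 17 min + 10 h 49 min = 29 h 47 min.

29 h 47 min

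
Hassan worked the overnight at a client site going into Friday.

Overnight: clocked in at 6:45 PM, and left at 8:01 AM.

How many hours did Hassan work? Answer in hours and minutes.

13 h 16 min

Overnight: 6:45 PM → midnight = 5 h 15 min; midnight → 8:01 AM = 8 h 1 min; span 13 h 16 min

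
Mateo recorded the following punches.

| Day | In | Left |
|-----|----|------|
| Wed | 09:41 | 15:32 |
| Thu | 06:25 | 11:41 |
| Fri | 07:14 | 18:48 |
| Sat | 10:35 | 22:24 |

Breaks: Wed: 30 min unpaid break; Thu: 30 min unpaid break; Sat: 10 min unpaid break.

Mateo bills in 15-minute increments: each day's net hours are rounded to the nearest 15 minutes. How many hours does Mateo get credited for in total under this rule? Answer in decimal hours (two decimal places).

33.25 hours

Wed: 09:41–15:32 = 5 h 51 min − 30 min = 5 h 21 min → rounds to 5 h 15 min
Thu: 06:25–11:41 = 5 h 16 min − 30 min = 4 h 46 min → rounds to 4 h 45 min
Fri: 07:14–18:48 = 11 h 34 min → rounds to 11 h 30 min
Sat: 10:35–22:24 = 11 h 49 min − 10 min = 11 h 39 min → rounds to 11 h 45 min
Total credited: 33 h 15 min.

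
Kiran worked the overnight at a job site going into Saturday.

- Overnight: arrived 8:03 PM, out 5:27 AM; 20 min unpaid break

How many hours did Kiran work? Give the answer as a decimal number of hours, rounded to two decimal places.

9.07 hours

Overnight: 8:03 PM → midnight = 3 h 57 min; midnight → 5:27 AM = 5 h 27 min; span 9 h 24 min; less 20 min break → 9 h 4 min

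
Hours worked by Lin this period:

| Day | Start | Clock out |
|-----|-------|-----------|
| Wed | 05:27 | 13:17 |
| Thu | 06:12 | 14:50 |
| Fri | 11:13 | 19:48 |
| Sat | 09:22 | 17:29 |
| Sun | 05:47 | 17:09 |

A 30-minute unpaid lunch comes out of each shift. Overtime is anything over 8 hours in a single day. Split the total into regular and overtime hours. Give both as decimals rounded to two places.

Regular 38.95 hours, overtime 3.08 hours

Wed: 05:27–13:17 = 7 h 50 min; less 30 min break → 7 h 20 min
Thu: 06:12–14:50 = 8 h 38 min; less 30 min break → 8 h 8 min
Fri: 11:13–19:48 = 8 h 35 min; less 30 min break → 8 h 5 min
Sat: 09:22–17:29 = 8 h 7 min; less 30 min break → 7 h 37 min
Sun: 05:47–17:09 = 11 h 22 min; less 30 min break → 10 h 52 min
Wed reg 7 h 20 min / OT 0 h 0 min; Thu reg 8 h 0 min / OT 0 h 8 min; Fri reg 8 h 0 min / OT 0 h 5 min; Sat reg 7 h 37 min / OT 0 h 0 min; Sun reg 8 h 0 min / OT 2 h 52 min.
Totals: regular 38 h 57 min, overtime 3 h 5 min.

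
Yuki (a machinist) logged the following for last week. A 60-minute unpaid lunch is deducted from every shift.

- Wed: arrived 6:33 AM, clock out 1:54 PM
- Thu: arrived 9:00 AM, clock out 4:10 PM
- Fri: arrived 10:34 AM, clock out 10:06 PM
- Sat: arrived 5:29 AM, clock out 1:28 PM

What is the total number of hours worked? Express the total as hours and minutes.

Wed: 6:33 AM–1:54 PM = 7 h 21 min; less 60 min break → 6 h 21 min
Thu: 9:00 AM–4:10 PM = 7 h 10 min; less 60 min break → 6 h 10 min
Fri: 10:34 AM–10:06 PM = 11 h 32 min; less 60 min break → 10 h 32 min
Sat: 5:29 AM–1:28 PM = 7 h 59 min; less 60 min break → 6 h 59 min
Total: 6 h 21 min + 6 h 10 min + 10 h 32 min + 6 h 59 min = 30 h 2 min.

30 h 2 min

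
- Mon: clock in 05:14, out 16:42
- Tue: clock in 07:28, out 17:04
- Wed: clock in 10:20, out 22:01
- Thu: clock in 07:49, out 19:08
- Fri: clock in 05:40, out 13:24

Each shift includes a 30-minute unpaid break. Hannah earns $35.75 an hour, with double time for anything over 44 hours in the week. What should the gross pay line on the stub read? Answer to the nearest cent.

Mon: 05:14–16:42 = 11 h 28 min; less 30 min break → 10 h 58 min
Tue: 07:28–17:04 = 9 h 36 min; less 30 min break → 9 h 6 min
Wed: 10:20–22:01 = 11 h 41 min; less 30 min break → 11 h 11 min
Thu: 07:49–19:08 = 11 h 19 min; less 30 min break → 10 h 49 min
Fri: 05:40–13:24 = 7 h 44 min; less 30 min break → 7 h 14 min
Total worked: 49 h 18 min = 2958 min.
Regular 44 h 0 min = 2640 min at $35.75/h; overtime 5 h 18 min = 318 min at $71.50/h.
Pay = (2640 × $35.75 + 318 × $71.50) ÷ 60 = $1951.95.

$1951.95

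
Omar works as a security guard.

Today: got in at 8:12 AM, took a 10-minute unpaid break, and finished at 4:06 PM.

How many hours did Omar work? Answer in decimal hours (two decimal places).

7.73 hours

Today: 8:12 AM–4:06 PM = 7 h 54 min; less 10 min break → 7 h 44 min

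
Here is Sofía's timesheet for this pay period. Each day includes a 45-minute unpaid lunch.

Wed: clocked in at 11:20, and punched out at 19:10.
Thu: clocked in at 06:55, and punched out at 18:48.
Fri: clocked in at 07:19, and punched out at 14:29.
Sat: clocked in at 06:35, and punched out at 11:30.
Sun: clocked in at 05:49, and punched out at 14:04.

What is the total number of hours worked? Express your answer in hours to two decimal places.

36.30 hours

Wed: 11:20–19:10 = 7 h 50 min; less 45 min break → 7 h 5 min
Thu: 06:55–18:48 = 11 h 53 min; less 45 min break → 11 h 8 min
Fri: 07:19–14:29 = 7 h 10 min; less 45 min break → 6 h 25 min
Sat: 06:35–11:30 = 4 h 55 min; less 45 min break → 4 h 10 min
Sun: 05:49–14:04 = 8 h 15 min; less 45 min break → 7 h 30 min
Total: 7 h 5 min + 11 h 8 min + 6 h 25 min + 4 h 10 min + 7 h 30 min = 36 h 18 min.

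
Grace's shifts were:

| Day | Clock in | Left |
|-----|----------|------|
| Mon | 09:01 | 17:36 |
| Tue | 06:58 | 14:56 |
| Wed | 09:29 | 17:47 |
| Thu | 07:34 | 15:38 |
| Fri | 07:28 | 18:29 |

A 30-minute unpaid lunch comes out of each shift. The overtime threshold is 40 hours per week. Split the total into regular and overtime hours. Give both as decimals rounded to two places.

Regular 40.00 hours, overtime 1.43 hours

Mon: 09:01–17:36 = 8 h 35 min; less 30 min break → 8 h 5 min
Tue: 06:58–14:56 = 7 h 58 min; less 30 min break → 7 h 28 min
Wed: 09:29–17:47 = 8 h 18 min; less 30 min break → 7 h 48 min
Thu: 07:34–15:38 = 8 h 4 min; less 30 min break → 7 h 34 min
Fri: 07:28–18:29 = 11 h 1 min; less 30 min break → 10 h 31 min
Total worked: 41 h 26 min = 41.43 h.
Threshold 40 h → overtime 1 h 26 min, regular 40 h 0 min.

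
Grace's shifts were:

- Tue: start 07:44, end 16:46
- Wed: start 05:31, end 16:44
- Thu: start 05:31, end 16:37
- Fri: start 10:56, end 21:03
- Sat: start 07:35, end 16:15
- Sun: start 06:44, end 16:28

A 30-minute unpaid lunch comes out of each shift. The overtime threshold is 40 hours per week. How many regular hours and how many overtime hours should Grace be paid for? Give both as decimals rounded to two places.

Tue: 07:44–16:46 = 9 h 2 min; less 30 min break → 8 h 32 min
Wed: 05:31–16:44 = 11 h 13 min; less 30 min break → 10 h 43 min
Thu: 05:31–16:37 = 11 h 6 min; less 30 min break → 10 h 36 min
Fri: 10:56–21:03 = 10 h 7 min; less 30 min break → 9 h 37 min
Sat: 07:35–16:15 = 8 h 40 min; less 30 min break → 8 h 10 min
Sun: 06:44–16:28 = 9 h 44 min; less 30 min break → 9 h 14 min
Total worked: 56 h 52 min = 56.87 h.
Threshold 40 h → overtime 16 h 52 min, regular 40 h 0 min.

Regular 40.00 hours, overtime 16.87 hours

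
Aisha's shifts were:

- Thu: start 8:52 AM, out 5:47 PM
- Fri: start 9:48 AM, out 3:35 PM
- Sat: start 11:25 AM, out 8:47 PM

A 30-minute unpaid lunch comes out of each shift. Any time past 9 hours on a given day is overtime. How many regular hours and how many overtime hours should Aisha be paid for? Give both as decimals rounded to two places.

Thu: 8:52 AM–5:47 PM = 8 h 55 min; less 30 min break → 8 h 25 min
Fri: 9:48 AM–3:35 PM = 5 h 47 min; less 30 min break → 5 h 17 min
Sat: 11:25 AM–8:47 PM = 9 h 22 min; less 30 min break → 8 h 52 min
Thu reg 8 h 25 min / OT 0 h 0 min; Fri reg 5 h 17 min / OT 0 h 0 min; Sat reg 8 h 52 min / OT 0 h 0 min.
Totals: regular 22 h 34 min, overtime 0 h 0 min.

Regular 22.57 hours, overtime 0.00 hours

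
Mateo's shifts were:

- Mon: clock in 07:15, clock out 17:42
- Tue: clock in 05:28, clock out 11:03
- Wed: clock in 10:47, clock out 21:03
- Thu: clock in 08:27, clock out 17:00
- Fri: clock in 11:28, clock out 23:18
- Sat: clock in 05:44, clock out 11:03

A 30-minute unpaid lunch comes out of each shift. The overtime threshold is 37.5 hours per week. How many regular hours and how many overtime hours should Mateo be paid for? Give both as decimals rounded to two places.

Mon: 07:15–17:42 = 10 h 27 min; less 30 min break → 9 h 57 min
Tue: 05:28–11:03 = 5 h 35 min; less 30 min break → 5 h 5 min
Wed: 10:47–21:03 = 10 h 16 min; less 30 min break → 9 h 46 min
Thu: 08:27–17:00 = 8 h 33 min; less 30 min break → 8 h 3 min
Fri: 11:28–23:18 = 11 h 50 min; less 30 min break → 11 h 20 min
Sat: 05:44–11:03 = 5 h 19 min; less 30 min break → 4 h 49 min
Total worked: 49 h 0 min = 49.00 h.
Threshold 37.5 h → overtime 11 h 30 min, regular 37 h 30 min.

Regular 37.50 hours, overtime 11.50 hours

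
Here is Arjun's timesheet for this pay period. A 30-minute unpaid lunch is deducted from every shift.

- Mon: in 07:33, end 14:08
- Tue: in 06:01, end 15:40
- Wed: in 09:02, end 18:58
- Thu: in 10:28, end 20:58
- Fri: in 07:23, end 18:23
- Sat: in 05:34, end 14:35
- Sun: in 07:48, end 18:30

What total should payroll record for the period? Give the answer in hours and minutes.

63 h 53 min

Mon: 07:33–14:08 = 6 h 35 min; less 30 min break → 6 h 5 min
Tue: 06:01–15:40 = 9 h 39 min; less 30 min break → 9 h 9 min
Wed: 09:02–18:58 = 9 h 56 min; less 30 min break → 9 h 26 min
Thu: 10:28–20:58 = 10 h 30 min; less 30 min break → 10 h 0 min
Fri: 07:23–18:23 = 11 h 0 min; less 30 min break → 10 h 30 min
Sat: 05:34–14:35 = 9 h 1 min; less 30 min break → 8 h 31 min
Sun: 07:48–18:30 = 10 h 42 min; less 30 min break → 10 h 12 min
Total: 6 h 5 min + 9 h 9 min + 9 h 26 min + 10 h 0 min + 10 h 30 min + 8 h 31 min + 10 h 12 min = 63 h 53 min.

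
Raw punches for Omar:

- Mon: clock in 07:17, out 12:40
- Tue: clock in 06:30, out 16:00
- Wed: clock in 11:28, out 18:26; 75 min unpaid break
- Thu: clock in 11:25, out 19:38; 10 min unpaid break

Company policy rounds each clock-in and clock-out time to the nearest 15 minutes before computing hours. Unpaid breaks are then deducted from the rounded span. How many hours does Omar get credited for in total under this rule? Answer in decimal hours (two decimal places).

28.83 hours

Mon: in 07:17→07:15, out 12:40→12:45; 5 h 30 min
Tue: in 06:30→06:30, out 16:00→16:00; 9 h 30 min
Wed: in 11:28→11:30, out 18:26→18:30; 7 h 0 min − 75 min = 5 h 45 min
Thu: in 11:25→11:30, out 19:38→19:45; 8 h 15 min − 10 min = 8 h 5 min
Total credited: 28 h 50 min.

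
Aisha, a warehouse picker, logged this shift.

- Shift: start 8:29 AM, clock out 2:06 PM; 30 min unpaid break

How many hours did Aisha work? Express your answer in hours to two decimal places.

Shift: 8:29 AM–2:06 PM = 5 h 37 min; less 30 min break → 5 h 7 min

5.12 hours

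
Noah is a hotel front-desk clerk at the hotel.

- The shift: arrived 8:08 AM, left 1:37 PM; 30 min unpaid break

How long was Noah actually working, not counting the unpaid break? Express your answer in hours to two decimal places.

4.98 hours

The shift: 8:08 AM–1:37 PM = 5 h 29 min; less 30 min break → 4 h 59 min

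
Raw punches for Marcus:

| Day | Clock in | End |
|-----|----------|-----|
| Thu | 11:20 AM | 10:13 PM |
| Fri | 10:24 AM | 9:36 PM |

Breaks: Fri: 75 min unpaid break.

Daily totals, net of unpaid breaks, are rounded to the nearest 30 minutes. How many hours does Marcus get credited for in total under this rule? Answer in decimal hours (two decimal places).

21.00 hours

Thu: 11:20 AM–10:13 PM = 10 h 53 min → rounds to 11 h 0 min
Fri: 10:24 AM–9:36 PM = 11 h 12 min − 75 min = 9 h 57 min → rounds to 10 h 0 min
Total credited: 21 h 0 min.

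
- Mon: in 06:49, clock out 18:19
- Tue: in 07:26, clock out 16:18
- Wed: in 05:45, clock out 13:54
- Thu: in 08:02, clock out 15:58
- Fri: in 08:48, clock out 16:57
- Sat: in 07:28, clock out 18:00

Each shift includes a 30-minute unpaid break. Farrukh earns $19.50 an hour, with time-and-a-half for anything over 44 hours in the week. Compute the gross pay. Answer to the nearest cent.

Mon: 06:49–18:19 = 11 h 30 min; less 30 min break → 11 h 0 min
Tue: 07:26–16:18 = 8 h 52 min; less 30 min break → 8 h 22 min
Wed: 05:45–13:54 = 8 h 9 min; less 30 min break → 7 h 39 min
Thu: 08:02–15:58 = 7 h 56 min; less 30 min break → 7 h 26 min
Fri: 08:48–16:57 = 8 h 9 min; less 30 min break → 7 h 39 min
Sat: 07:28–18:00 = 10 h 32 min; less 30 min break → 10 h 2 min
Total worked: 52 h 8 min = 3128 min.
Regular 44 h 0 min = 2640 min at $19.50/h; overtime 8 h 8 min = 488 min at $29.25/h.
Pay = (2640 × $19.50 + 488 × $29.25) ÷ 60 = $1095.90.

$1095.90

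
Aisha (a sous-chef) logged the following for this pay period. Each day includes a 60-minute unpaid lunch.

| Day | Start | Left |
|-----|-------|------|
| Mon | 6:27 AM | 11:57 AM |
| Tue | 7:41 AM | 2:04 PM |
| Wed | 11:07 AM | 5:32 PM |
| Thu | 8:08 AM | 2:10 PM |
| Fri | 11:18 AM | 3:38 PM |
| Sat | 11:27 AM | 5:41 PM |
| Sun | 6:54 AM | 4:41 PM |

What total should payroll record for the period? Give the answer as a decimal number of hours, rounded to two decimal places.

37.68 hours

Mon: 6:27 AM–11:57 AM = 5 h 30 min; less 60 min break → 4 h 30 min
Tue: 7:41 AM–2:04 PM = 6 h 23 min; less 60 min break → 5 h 23 min
Wed: 11:07 AM–5:32 PM = 6 h 25 min; less 60 min break → 5 h 25 min
Thu: 8:08 AM–2:10 PM = 6 h 2 min; less 60 min break → 5 h 2 min
Fri: 11:18 AM–3:38 PM = 4 h 20 min; less 60 min break → 3 h 20 min
Sat: 11:27 AM–5:41 PM = 6 h 14 min; less 60 min break → 5 h 14 min
Sun: 6:54 AM–4:41 PM = 9 h 47 min; less 60 min break → 8 h 47 min
Total: 4 h 30 min + 5 h 23 min + 5 h 25 min + 5 h 2 min + 3 h 20 min + 5 h 14 min + 8 h 47 min = 37 h 41 min.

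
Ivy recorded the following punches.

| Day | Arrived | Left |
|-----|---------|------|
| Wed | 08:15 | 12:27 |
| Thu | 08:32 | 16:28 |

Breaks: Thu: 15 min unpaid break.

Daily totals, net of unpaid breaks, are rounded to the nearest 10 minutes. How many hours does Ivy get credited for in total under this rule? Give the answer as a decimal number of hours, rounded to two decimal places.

11.83 hours

Wed: 08:15–12:27 = 4 h 12 min → rounds to 4 h 10 min
Thu: 08:32–16:28 = 7 h 56 min − 15 min = 7 h 41 min → rounds to 7 h 40 min
Total credited: 11 h 50 min.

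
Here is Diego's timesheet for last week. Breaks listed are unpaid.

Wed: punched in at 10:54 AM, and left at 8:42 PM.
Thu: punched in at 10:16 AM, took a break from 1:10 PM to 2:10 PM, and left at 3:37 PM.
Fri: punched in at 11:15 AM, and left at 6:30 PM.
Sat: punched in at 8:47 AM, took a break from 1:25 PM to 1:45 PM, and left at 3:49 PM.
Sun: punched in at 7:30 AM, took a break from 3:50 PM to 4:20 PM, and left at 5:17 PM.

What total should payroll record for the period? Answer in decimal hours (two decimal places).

Wed: 10:54 AM–8:42 PM = 9 h 48 min
Thu: 10:16 AM–3:37 PM = 5 h 21 min; less 60 min break → 4 h 21 min
Fri: 11:15 AM–6:30 PM = 7 h 15 min
Sat: 8:47 AM–3:49 PM = 7 h 2 min; less 20 min break → 6 h 42 min
Sun: 7:30 AM–5:17 PM = 9 h 47 min; less 30 min break → 9 h 17 min
Total: 9 h 48 min + 4 h 21 min + 7 h 15 min + 6 h 42 min + 9 h 17 min = 37 h 23 min.

37.38 hours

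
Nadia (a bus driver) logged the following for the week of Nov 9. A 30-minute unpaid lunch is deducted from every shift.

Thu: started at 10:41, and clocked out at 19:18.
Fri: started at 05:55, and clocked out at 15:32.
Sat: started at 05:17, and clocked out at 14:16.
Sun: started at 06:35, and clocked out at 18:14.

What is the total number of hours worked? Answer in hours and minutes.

Thu: 10:41–19:18 = 8 h 37 min; less 30 min break → 8 h 7 min
Fri: 05:55–15:32 = 9 h 37 min; less 30 min break → 9 h 7 min
Sat: 05:17–14:16 = 8 h 59 min; less 30 min break → 8 h 29 min
Sun: 06:35–18:14 = 11 h 39 min; less 30 min break → 11 h 9 min
Total: 8 h 7 min + 9 h 7 min + 8 h 29 min + 11 h 9 min = 36 h 52 min.

36 h 52 min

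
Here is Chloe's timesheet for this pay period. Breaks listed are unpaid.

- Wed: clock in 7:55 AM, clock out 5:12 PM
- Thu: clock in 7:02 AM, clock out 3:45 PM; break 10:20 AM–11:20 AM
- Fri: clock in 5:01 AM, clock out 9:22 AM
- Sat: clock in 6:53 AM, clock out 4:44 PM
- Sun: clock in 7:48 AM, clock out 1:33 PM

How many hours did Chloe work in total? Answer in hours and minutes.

Wed: 7:55 AM–5:12 PM = 9 h 17 min
Thu: 7:02 AM–3:45 PM = 8 h 43 min; less 60 min break → 7 h 43 min
Fri: 5:01 AM–9:22 AM = 4 h 21 min
Sat: 6:53 AM–4:44 PM = 9 h 51 min
Sun: 7:48 AM–1:33 PM = 5 h 45 min
Total: 9 h 17 min + 7 h 43 min + 4 h 21 min + 9 h 51 min + 5 h 45 min = 36 h 57 min.

36 h 57 min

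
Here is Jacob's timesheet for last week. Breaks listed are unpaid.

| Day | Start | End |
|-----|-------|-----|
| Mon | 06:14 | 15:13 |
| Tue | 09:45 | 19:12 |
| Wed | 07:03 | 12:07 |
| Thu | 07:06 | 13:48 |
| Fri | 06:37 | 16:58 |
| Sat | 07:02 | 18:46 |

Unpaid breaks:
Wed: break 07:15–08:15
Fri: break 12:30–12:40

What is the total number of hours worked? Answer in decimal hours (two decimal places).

Mon: 06:14–15:13 = 8 h 59 min
Tue: 09:45–19:12 = 9 h 27 min
Wed: 07:03–12:07 = 5 h 4 min; less 60 min break → 4 h 4 min
Thu: 07:06–13:48 = 6 h 42 min
Fri: 06:37–16:58 = 10 h 21 min; less 10 min break → 10 h 11 min
Sat: 07:02–18:46 = 11 h 44 min
Total: 8 h 59 min + 9 h 27 min + 4 h 4 min + 6 h 42 min + 10 h 11 min + 11 h 44 min = 51 h 7 min.

51.12 hours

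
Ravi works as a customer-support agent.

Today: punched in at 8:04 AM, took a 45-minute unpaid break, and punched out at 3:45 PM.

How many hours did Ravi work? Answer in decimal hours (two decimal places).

Today: 8:04 AM–3:45 PM = 7 h 41 min; less 45 min break → 6 h 56 min

6.93 hours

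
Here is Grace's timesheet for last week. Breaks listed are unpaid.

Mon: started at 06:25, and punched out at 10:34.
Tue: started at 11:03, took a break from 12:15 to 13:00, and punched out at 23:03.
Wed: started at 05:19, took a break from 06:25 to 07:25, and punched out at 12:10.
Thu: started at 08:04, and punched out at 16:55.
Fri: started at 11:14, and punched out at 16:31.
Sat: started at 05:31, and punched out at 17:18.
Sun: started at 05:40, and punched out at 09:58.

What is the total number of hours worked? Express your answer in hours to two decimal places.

Mon: 06:25–10:34 = 4 h 9 min
Tue: 11:03–23:03 = 12 h 0 min; less 45 min break → 11 h 15 min
Wed: 05:19–12:10 = 6 h 51 min; less 60 min break → 5 h 51 min
Thu: 08:04–16:55 = 8 h 51 min
Fri: 11:14–16:31 = 5 h 17 min
Sat: 05:31–17:18 = 11 h 47 min
Sun: 05:40–09:58 = 4 h 18 min
Total: 4 h 9 min + 11 h 15 min + 5 h 51 min + 8 h 51 min + 5 h 17 min + 11 h 47 min + 4 h 18 min = 51 h 28 min.

51.47 hours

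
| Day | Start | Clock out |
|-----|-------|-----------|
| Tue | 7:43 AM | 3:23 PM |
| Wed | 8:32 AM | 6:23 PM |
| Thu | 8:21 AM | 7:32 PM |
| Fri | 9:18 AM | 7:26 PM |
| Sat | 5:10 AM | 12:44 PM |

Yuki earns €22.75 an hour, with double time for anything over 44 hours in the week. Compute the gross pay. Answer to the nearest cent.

€1110.20

Tue: 7:43 AM–3:23 PM = 7 h 40 min
Wed: 8:32 AM–6:23 PM = 9 h 51 min
Thu: 8:21 AM–7:32 PM = 11 h 11 min
Fri: 9:18 AM–7:26 PM = 10 h 8 min
Sat: 5:10 AM–12:44 PM = 7 h 34 min
Total worked: 46 h 24 min = 2784 min.
Regular 44 h 0 min = 2640 min at €22.75/h; overtime 2 h 24 min = 144 min at €45.50/h.
Pay = (2640 × €22.75 + 144 × €45.50) ÷ 60 = €1110.20.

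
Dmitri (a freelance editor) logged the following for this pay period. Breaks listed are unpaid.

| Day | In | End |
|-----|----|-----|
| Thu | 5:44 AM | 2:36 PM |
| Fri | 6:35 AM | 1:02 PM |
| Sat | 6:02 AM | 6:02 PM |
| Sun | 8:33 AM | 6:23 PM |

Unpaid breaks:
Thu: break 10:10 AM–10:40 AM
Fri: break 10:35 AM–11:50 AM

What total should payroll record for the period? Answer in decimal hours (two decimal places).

Thu: 5:44 AM–2:36 PM = 8 h 52 min; less 30 min break → 8 h 22 min
Fri: 6:35 AM–1:02 PM = 6 h 27 min; less 75 min break → 5 h 12 min
Sat: 6:02 AM–6:02 PM = 12 h 0 min
Sun: 8:33 AM–6:23 PM = 9 h 50 min
Total: 8 h 22 min + 5 h 12 min + 12 h 0 min + 9 h 50 min = 35 h 24 min.

35.40 hours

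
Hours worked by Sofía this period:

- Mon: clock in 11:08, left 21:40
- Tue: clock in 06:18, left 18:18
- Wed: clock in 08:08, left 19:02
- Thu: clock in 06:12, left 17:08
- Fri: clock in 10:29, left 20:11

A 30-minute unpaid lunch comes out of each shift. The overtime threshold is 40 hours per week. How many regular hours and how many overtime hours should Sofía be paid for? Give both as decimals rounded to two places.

Regular 40.00 hours, overtime 11.57 hours

Mon: 11:08–21:40 = 10 h 32 min; less 30 min break → 10 h 2 min
Tue: 06:18–18:18 = 12 h 0 min; less 30 min break → 11 h 30 min
Wed: 08:08–19:02 = 10 h 54 min; less 30 min break → 10 h 24 min
Thu: 06:12–17:08 = 10 h 56 min; less 30 min break → 10 h 26 min
Fri: 10:29–20:11 = 9 h 42 min; less 30 min break → 9 h 12 min
Total worked: 51 h 34 min = 51.57 h.
Threshold 40 h → overtime 11 h 34 min, regular 40 h 0 min.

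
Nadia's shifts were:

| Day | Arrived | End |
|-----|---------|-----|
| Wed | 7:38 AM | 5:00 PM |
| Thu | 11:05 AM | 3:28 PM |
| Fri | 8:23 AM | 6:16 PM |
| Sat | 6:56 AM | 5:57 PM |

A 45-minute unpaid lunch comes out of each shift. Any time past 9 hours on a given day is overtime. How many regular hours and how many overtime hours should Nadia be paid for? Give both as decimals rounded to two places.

Regular 30.25 hours, overtime 1.40 hours

Wed: 7:38 AM–5:00 PM = 9 h 22 min; less 45 min break → 8 h 37 min
Thu: 11:05 AM–3:28 PM = 4 h 23 min; less 45 min break → 3 h 38 min
Fri: 8:23 AM–6:16 PM = 9 h 53 min; less 45 min break → 9 h 8 min
Sat: 6:56 AM–5:57 PM = 11 h 1 min; less 45 min break → 10 h 16 min
Wed reg 8 h 37 min / OT 0 h 0 min; Thu reg 3 h 38 min / OT 0 h 0 min; Fri reg 9 h 0 min / OT 0 h 8 min; Sat reg 9 h 0 min / OT 1 h 16 min.
Totals: regular 30 h 15 min, overtime 1 h 24 min.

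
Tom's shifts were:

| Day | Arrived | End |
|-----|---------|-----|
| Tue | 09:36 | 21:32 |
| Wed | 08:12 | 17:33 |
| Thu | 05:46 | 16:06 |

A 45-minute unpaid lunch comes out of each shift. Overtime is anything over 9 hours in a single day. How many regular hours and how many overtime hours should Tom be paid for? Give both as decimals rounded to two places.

Regular 26.60 hours, overtime 2.77 hours

Tue: 09:36–21:32 = 11 h 56 min; less 45 min break → 11 h 11 min
Wed: 08:12–17:33 = 9 h 21 min; less 45 min break → 8 h 36 min
Thu: 05:46–16:06 = 10 h 20 min; less 45 min break → 9 h 35 min
Tue reg 9 h 0 min / OT 2 h 11 min; Wed reg 8 h 36 min / OT 0 h 0 min; Thu reg 9 h 0 min / OT 0 h 35 min.
Totals: regular 26 h 36 min, overtime 2 h 46 min.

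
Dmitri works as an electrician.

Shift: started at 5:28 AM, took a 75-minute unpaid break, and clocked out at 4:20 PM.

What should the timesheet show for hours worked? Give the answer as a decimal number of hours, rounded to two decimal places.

Shift: 5:28 AM–4:20 PM = 10 h 52 min; less 75 min break → 9 h 37 min

9.62 hours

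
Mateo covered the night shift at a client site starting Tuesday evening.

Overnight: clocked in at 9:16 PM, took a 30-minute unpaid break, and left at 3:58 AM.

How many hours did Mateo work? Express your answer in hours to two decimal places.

6.20 hours

Overnight: 9:16 PM → midnight = 2 h 44 min; midnight → 3:58 AM = 3 h 58 min; span 6 h 42 min; less 30 min break → 6 h 12 min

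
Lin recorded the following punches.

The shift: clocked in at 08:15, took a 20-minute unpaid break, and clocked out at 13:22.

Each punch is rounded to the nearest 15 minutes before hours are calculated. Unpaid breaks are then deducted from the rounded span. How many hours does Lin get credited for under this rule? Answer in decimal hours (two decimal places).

The shift: in 08:15→08:15, out 13:22→13:15; 5 h 0 min − 20 min = 4 h 40 min

4.67 hours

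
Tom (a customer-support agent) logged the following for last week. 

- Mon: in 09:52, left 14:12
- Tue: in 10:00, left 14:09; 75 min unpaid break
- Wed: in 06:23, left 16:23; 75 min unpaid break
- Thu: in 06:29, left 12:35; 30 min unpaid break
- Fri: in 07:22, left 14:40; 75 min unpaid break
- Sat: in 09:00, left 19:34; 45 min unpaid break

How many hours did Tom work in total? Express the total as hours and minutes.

37 h 27 min

Mon: 09:52–14:12 = 4 h 20 min
Tue: 10:00–14:09 = 4 h 9 min; less 75 min break → 2 h 54 min
Wed: 06:23–16:23 = 10 h 0 min; less 75 min break → 8 h 45 min
Thu: 06:29–12:35 = 6 h 6 min; less 30 min break → 5 h 36 min
Fri: 07:22–14:40 = 7 h 18 min; less 75 min break → 6 h 3 min
Sat: 09:00–19:34 = 10 h 34 min; less 45 min break → 9 h 49 min
Total: 4 h 20 min + 2 h 54 min + 8 h 45 min + 5 h 36 min + 6 h 3 min + 9 h 49 min = 37 h 27 min.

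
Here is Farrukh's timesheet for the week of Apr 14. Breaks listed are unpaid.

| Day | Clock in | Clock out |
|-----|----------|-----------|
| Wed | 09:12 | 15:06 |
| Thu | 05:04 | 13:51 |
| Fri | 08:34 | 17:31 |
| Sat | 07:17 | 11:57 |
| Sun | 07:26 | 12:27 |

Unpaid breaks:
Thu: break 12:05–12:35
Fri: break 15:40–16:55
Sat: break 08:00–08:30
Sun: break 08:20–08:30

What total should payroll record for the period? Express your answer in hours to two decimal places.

30.90 hours

Wed: 09:12–15:06 = 5 h 54 min
Thu: 05:04–13:51 = 8 h 47 min; less 30 min break → 8 h 17 min
Fri: 08:34–17:31 = 8 h 57 min; less 75 min break → 7 h 42 min
Sat: 07:17–11:57 = 4 h 40 min; less 30 min break → 4 h 10 min
Sun: 07:26–12:27 = 5 h 1 min; less 10 min break → 4 h 51 min
Total: 5 h 54 min + 8 h 17 min + 7 h 42 min + 4 h 10 min + 4 h 51 min = 30 h 54 min.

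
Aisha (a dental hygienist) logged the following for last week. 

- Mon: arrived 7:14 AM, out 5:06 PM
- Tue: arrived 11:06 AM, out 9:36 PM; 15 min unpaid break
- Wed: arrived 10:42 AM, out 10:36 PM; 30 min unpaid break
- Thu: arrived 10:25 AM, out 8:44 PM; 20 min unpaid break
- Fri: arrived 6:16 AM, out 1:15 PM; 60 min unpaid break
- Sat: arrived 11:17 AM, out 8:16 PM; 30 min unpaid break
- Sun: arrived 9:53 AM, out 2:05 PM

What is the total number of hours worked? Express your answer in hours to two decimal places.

Mon: 7:14 AM–5:06 PM = 9 h 52 min
Tue: 11:06 AM–9:36 PM = 10 h 30 min; less 15 min break → 10 h 15 min
Wed: 10:42 AM–10:36 PM = 11 h 54 min; less 30 min break → 11 h 24 min
Thu: 10:25 AM–8:44 PM = 10 h 19 min; less 20 min break → 9 h 59 min
Fri: 6:16 AM–1:15 PM = 6 h 59 min; less 60 min break → 5 h 59 min
Sat: 11:17 AM–8:16 PM = 8 h 59 min; less 30 min break → 8 h 29 min
Sun: 9:53 AM–2:05 PM = 4 h 12 min
Total: 9 h 52 min + 10 h 15 min + 11 h 24 min + 9 h 59 min + 5 h 59 min + 8 h 29 min + 4 h 12 min = 60 h 10 min.

60.17 hours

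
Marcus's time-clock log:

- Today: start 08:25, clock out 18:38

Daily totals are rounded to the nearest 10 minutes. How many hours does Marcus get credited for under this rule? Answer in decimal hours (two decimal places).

10.17 hours

Today: 08:25–18:38 = 10 h 13 min → rounds to 10 h 10 min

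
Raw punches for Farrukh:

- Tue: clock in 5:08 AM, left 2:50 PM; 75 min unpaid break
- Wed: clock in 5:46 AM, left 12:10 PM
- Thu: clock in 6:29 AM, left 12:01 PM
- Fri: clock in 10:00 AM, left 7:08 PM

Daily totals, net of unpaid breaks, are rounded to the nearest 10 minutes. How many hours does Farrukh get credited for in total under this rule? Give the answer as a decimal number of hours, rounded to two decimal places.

Tue: 5:08 AM–2:50 PM = 9 h 42 min − 75 min = 8 h 27 min → rounds to 8 h 30 min
Wed: 5:46 AM–12:10 PM = 6 h 24 min → rounds to 6 h 20 min
Thu: 6:29 AM–12:01 PM = 5 h 32 min → rounds to 5 h 30 min
Fri: 10:00 AM–7:08 PM = 9 h 8 min → rounds to 9 h 10 min
Total credited: 29 h 30 min.

29.50 hours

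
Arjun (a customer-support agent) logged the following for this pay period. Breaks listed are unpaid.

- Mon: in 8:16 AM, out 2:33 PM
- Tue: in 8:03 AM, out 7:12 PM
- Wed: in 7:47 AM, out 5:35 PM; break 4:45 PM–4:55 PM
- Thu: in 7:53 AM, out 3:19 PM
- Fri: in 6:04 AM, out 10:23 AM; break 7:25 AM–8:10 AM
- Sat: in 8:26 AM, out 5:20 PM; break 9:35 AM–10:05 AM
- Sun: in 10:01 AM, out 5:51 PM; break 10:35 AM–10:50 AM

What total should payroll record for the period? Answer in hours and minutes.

Mon: 8:16 AM–2:33 PM = 6 h 17 min
Tue: 8:03 AM–7:12 PM = 11 h 9 min
Wed: 7:47 AM–5:35 PM = 9 h 48 min; less 10 min break → 9 h 38 min
Thu: 7:53 AM–3:19 PM = 7 h 26 min
Fri: 6:04 AM–10:23 AM = 4 h 19 min; less 45 min break → 3 h 34 min
Sat: 8:26 AM–5:20 PM = 8 h 54 min; less 30 min break → 8 h 24 min
Sun: 10:01 AM–5:51 PM = 7 h 50 min; less 15 min break → 7 h 35 min
Total: 6 h 17 min + 11 h 9 min + 9 h 38 min + 7 h 26 min + 3 h 34 min + 8 h 24 min + 7 h 35 min = 54 h 3 min.

54 h 3 min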